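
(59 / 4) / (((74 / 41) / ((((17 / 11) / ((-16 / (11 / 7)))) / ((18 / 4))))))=-41123 / 149184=-0.28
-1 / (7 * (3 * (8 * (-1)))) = 1 / 168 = 0.01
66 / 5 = 13.20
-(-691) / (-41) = -16.85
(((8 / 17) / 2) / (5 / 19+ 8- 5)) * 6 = 228 / 527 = 0.43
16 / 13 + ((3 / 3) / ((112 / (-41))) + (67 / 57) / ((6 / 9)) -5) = -65623 / 27664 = -2.37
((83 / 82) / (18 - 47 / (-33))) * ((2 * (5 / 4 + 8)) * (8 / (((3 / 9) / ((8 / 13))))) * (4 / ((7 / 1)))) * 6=116747136 / 2391571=48.82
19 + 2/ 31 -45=-804/ 31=-25.94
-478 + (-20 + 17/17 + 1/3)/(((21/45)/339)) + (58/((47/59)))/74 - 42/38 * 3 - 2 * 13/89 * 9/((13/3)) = -41289472148/2940649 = -14040.94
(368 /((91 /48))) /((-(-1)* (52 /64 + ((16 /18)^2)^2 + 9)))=1854296064 /99700783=18.60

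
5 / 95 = 1 / 19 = 0.05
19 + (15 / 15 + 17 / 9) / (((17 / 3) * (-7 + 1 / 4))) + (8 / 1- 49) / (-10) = 317047 / 13770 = 23.02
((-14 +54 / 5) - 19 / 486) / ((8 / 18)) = -7871 / 1080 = -7.29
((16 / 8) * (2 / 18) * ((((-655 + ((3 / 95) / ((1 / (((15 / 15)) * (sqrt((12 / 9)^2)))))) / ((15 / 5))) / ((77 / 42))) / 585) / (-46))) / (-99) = -373342 / 12527883225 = -0.00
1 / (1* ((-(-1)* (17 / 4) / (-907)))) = -3628 / 17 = -213.41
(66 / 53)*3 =198 / 53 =3.74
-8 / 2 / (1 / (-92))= 368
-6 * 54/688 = -81/172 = -0.47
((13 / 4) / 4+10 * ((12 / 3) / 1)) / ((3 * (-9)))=-653 / 432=-1.51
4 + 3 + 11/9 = 74/9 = 8.22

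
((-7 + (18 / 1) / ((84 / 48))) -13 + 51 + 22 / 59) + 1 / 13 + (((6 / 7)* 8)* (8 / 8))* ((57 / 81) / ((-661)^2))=881139687710 / 21112459641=41.74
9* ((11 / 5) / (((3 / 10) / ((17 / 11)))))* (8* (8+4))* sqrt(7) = 9792* sqrt(7) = 25907.20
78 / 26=3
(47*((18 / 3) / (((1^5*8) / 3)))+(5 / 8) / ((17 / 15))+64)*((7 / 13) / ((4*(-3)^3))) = -162127 / 190944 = -0.85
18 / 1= 18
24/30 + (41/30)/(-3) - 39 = -3479/90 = -38.66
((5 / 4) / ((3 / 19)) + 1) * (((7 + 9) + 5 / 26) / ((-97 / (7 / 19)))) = -315329 / 575016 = -0.55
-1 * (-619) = 619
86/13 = 6.62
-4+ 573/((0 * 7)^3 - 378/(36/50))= -891/175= -5.09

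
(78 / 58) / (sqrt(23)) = 39* sqrt(23) / 667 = 0.28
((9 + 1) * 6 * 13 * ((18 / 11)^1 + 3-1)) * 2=62400 / 11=5672.73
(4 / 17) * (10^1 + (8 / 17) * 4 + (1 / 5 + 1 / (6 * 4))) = 24733 / 8670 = 2.85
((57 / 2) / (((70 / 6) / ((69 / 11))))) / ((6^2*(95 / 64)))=552 / 1925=0.29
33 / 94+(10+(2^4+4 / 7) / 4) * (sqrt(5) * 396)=33 / 94+39204 * sqrt(5) / 7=12523.61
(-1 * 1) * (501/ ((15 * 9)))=-167/ 45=-3.71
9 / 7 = 1.29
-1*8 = -8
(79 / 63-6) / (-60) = 0.08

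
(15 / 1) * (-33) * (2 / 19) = -52.11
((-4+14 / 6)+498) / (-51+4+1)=-1489 / 138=-10.79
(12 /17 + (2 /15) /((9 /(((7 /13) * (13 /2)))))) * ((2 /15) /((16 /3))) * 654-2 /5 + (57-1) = 1040231 /15300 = 67.99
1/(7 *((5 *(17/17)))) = 1/35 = 0.03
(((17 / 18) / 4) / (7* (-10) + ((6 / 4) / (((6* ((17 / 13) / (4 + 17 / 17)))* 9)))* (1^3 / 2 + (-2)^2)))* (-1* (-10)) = -578 / 17019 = -0.03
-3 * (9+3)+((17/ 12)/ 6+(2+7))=-1927/ 72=-26.76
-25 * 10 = -250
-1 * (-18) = 18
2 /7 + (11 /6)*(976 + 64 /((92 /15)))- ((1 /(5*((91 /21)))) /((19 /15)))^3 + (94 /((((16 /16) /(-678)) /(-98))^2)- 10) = 3020489881013463663257 /7278434709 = 414991684582.75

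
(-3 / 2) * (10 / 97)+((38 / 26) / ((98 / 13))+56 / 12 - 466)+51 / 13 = -169562987 / 370734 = -457.37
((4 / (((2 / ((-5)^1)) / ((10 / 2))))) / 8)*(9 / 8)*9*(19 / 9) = -4275 / 32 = -133.59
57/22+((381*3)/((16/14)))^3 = 5634112278603/5632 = 1000375049.47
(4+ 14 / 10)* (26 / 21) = 6.69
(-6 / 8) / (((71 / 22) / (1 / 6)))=-11 / 284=-0.04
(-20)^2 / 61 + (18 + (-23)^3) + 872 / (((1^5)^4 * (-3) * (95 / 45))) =-14232667 / 1159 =-12280.13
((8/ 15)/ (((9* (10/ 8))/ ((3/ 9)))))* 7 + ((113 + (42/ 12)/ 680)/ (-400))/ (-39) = 67514669/ 572832000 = 0.12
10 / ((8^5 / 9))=0.00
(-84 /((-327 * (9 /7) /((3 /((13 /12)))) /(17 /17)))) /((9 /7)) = 5488 /12753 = 0.43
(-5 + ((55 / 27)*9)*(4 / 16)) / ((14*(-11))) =5 / 1848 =0.00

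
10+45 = 55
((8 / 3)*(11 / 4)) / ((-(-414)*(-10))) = -11 / 6210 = -0.00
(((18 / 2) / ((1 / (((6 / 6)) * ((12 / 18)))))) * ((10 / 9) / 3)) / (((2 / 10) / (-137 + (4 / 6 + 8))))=-38500 / 27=-1425.93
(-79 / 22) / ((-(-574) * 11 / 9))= -711 / 138908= -0.01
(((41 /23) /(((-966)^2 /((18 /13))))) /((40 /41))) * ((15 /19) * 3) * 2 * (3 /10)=45387 /11780576080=0.00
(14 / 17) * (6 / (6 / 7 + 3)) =196 / 153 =1.28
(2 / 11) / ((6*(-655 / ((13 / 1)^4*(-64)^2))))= -116985856 / 21615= -5412.25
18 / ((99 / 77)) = 14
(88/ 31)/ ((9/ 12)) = 352/ 93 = 3.78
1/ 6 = 0.17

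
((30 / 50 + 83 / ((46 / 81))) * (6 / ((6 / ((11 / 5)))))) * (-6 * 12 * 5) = -13366188 / 115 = -116227.72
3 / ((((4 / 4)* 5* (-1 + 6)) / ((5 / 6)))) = 1 / 10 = 0.10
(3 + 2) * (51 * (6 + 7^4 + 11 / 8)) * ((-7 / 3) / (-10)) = 143298.31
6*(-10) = -60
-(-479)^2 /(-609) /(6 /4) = 458882 /1827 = 251.17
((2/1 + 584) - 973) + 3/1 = -384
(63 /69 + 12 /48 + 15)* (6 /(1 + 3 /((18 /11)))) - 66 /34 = 32.29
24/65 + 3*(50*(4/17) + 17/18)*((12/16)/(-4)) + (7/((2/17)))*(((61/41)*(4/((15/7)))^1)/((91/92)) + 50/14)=1621332197/4349280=372.78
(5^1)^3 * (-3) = -375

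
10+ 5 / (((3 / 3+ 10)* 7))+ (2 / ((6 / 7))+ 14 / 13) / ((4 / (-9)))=9577 / 4004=2.39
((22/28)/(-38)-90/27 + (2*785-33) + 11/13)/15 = 31837643/311220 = 102.30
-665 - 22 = -687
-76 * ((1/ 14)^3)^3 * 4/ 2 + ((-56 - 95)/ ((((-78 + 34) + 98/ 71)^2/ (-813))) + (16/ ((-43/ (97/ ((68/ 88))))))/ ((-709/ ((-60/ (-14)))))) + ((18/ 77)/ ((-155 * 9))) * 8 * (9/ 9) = 20855833981375722488658403/ 307311819712411872339520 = 67.87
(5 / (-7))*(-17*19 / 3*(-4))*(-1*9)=2768.57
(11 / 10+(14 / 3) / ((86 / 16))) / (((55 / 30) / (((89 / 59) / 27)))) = 225971 / 3767445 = 0.06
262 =262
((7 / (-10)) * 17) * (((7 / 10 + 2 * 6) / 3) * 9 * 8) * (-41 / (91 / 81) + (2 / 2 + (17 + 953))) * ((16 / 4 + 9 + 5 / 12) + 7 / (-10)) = -14008783768 / 325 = -43103950.06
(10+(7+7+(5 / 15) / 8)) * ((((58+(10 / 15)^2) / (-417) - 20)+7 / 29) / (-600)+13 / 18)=28462500071 / 1567252800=18.16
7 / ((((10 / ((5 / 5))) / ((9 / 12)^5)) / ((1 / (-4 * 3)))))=-567 / 40960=-0.01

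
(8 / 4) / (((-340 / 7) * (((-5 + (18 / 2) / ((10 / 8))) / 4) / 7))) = -98 / 187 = -0.52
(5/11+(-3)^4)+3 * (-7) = 665/11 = 60.45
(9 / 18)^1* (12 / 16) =3 / 8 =0.38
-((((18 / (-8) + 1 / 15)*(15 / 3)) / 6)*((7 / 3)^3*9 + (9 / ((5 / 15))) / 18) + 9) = 87157 / 432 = 201.75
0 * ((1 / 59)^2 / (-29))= 0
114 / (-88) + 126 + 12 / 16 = 125.45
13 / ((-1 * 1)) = -13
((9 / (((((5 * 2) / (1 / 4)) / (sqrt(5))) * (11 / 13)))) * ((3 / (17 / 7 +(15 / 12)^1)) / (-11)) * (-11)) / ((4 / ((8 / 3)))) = 819 * sqrt(5) / 5665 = 0.32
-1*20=-20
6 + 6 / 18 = 19 / 3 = 6.33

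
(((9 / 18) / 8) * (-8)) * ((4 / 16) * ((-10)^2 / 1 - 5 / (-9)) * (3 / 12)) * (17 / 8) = -15385 / 2304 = -6.68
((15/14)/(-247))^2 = 225/11957764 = 0.00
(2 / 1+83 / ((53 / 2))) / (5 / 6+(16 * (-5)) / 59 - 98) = -96288 / 1848481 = -0.05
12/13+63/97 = 1983/1261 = 1.57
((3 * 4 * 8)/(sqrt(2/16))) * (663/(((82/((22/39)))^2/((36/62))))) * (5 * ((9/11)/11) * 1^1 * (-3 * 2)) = -5287680 * sqrt(2)/677443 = -11.04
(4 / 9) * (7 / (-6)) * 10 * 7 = -36.30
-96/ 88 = -1.09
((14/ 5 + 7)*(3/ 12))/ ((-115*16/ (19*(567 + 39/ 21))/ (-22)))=2912833/ 9200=316.61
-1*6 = -6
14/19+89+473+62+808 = 27222/19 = 1432.74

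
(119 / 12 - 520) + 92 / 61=-372277 / 732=-508.58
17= 17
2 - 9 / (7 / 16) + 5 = -13.57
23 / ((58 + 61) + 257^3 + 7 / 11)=253 / 186721839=0.00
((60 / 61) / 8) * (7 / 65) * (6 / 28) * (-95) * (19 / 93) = -5415 / 98332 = -0.06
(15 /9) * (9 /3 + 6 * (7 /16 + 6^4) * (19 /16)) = 1971225 /128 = 15400.20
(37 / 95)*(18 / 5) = 666 / 475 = 1.40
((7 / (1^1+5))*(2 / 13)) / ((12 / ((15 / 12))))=35 / 1872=0.02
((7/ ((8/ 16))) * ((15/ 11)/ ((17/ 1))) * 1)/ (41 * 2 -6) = 105/ 7106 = 0.01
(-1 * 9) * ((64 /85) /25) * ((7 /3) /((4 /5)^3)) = -21 /17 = -1.24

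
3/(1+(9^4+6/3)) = 1/2188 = 0.00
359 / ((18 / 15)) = 1795 / 6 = 299.17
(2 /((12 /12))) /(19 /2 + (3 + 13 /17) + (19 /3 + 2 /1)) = 204 /2203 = 0.09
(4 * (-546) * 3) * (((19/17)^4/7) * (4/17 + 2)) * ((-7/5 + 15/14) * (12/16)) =39979094454/49694995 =804.49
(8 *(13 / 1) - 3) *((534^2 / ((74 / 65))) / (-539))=-46934.99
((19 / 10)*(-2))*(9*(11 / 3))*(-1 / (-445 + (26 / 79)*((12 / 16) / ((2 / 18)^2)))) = -99066 / 335755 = -0.30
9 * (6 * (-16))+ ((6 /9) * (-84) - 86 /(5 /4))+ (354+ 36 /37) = -117258 /185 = -633.83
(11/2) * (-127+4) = -1353/2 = -676.50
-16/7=-2.29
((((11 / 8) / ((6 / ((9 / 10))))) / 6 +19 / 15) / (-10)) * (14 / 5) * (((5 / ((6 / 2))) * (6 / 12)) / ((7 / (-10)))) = 1249 / 2880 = 0.43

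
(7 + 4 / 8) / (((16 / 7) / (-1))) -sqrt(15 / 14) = -105 / 32 -sqrt(210) / 14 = -4.32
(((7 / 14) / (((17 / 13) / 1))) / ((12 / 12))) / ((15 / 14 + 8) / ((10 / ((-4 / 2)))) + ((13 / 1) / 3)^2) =4095 / 181679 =0.02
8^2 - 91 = -27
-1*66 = -66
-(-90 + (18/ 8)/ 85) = 30591/ 340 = 89.97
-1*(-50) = 50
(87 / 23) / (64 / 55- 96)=-4785 / 119968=-0.04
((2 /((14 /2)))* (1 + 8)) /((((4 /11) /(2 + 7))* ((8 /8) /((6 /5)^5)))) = 158.36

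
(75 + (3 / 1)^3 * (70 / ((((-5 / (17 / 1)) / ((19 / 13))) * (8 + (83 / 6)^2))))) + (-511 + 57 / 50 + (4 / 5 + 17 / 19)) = -42569629407 / 88635950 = -480.27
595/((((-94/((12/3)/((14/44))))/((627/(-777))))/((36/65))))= 5627952/158249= 35.56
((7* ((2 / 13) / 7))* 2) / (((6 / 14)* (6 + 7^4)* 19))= 28 / 1783587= 0.00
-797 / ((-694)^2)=-797 / 481636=-0.00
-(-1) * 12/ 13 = 12/ 13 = 0.92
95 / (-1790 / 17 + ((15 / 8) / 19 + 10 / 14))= -0.91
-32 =-32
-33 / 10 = -3.30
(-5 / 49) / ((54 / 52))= -0.10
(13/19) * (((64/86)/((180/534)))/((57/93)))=573872/232845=2.46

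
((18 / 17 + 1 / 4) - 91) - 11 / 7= -43441 / 476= -91.26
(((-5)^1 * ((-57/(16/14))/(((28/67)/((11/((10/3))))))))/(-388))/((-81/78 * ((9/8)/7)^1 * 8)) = 1274273/335232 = 3.80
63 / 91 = 9 / 13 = 0.69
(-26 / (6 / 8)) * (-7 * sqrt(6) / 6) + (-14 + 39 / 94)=-1277 / 94 + 364 * sqrt(6) / 9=85.48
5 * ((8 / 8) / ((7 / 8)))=40 / 7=5.71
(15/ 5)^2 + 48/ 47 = 471/ 47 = 10.02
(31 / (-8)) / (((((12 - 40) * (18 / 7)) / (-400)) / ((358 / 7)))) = -138725 / 126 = -1100.99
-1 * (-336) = 336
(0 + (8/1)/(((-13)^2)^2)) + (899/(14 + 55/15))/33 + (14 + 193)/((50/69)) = 239111182979/832553150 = 287.20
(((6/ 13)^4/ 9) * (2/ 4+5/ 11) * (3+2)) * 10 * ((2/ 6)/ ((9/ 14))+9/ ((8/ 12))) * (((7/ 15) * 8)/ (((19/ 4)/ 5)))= 237395200/ 17907747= 13.26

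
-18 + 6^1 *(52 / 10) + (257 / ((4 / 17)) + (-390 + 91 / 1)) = 16129 / 20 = 806.45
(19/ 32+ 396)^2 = 161061481/ 1024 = 157286.60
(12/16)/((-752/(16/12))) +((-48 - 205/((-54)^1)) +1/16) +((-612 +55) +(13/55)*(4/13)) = -601.07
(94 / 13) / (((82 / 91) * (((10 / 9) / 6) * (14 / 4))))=2538 / 205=12.38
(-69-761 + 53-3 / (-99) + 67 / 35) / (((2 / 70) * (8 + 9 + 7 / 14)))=-1790378 / 1155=-1550.11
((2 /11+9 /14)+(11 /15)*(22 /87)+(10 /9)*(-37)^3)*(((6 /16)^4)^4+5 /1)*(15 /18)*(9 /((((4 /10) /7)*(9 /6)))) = -79591357941707365354059485 /3232458632545173504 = -24622544.94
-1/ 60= -0.02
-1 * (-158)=158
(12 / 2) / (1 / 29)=174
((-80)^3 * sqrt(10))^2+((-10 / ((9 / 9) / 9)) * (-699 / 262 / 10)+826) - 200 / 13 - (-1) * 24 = 8928624642924483 / 3406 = 2621440000858.63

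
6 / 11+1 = 17 / 11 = 1.55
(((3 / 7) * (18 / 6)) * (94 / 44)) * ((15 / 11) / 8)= 0.47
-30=-30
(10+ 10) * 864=17280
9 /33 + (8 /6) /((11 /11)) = 53 /33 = 1.61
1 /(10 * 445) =1 /4450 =0.00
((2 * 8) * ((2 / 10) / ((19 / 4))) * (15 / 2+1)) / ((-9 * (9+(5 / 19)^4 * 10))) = -3731296 / 53061255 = -0.07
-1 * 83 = -83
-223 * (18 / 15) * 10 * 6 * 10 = -160560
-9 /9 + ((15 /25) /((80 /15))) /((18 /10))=-15 /16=-0.94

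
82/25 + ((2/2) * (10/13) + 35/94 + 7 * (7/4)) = 16.67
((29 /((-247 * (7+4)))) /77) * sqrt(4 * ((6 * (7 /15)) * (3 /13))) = -58 * sqrt(2730) /13598585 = -0.00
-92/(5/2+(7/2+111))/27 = -92/3159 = -0.03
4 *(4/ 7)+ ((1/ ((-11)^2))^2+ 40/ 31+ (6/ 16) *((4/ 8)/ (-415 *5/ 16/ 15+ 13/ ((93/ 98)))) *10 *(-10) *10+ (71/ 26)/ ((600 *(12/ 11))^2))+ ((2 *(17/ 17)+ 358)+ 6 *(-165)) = -21364335490072737101287/ 32198000303589120000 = -663.53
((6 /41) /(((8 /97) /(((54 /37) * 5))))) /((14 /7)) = 39285 /6068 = 6.47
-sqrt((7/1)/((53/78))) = -sqrt(28938)/53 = -3.21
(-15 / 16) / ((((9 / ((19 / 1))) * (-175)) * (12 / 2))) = 19 / 10080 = 0.00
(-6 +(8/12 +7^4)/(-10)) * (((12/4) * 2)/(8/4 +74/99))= -146223/272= -537.58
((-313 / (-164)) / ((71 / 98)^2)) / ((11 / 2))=0.66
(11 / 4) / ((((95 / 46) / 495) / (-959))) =-24020073 / 38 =-632107.18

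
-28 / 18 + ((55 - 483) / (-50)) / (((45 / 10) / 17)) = 6926 / 225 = 30.78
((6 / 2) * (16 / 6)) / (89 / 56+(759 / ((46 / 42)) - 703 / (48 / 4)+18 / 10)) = 6720 / 535757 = 0.01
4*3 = 12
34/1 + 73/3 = 175/3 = 58.33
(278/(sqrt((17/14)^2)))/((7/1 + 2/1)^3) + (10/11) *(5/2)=352637/136323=2.59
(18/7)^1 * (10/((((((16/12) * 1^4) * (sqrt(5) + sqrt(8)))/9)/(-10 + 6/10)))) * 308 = -502524/(sqrt(5) + 2 * sqrt(2)) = -99224.90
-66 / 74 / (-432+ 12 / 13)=143 / 69116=0.00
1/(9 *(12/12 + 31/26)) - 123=-63073/513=-122.95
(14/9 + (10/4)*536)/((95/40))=564.87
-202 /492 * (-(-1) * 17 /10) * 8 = -3434 /615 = -5.58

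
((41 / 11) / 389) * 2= 82 / 4279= 0.02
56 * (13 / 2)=364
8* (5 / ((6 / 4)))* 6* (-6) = -960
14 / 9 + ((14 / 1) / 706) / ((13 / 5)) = 64561 / 41301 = 1.56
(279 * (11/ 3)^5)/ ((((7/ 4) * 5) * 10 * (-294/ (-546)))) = 129807106/ 33075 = 3924.63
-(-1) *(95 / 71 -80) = -5585 / 71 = -78.66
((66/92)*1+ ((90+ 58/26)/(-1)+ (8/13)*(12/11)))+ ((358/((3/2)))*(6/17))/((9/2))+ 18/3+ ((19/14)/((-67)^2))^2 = -131420694872557261/1987515784626372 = -66.12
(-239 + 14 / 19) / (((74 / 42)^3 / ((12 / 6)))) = -83849094 / 962407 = -87.12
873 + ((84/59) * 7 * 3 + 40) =942.90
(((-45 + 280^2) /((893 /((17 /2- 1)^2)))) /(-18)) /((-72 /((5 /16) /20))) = 1958875 /32919552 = 0.06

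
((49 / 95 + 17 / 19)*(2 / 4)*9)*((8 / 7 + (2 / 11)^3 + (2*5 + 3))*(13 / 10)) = 116.75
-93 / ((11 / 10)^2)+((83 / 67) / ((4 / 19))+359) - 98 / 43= 285.75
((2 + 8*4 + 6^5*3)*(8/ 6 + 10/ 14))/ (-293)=-1004566/ 6153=-163.26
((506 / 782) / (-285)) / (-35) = 11 / 169575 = 0.00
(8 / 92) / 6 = 0.01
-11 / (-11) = 1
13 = 13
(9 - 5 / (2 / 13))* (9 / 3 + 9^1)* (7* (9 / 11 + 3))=-82908 / 11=-7537.09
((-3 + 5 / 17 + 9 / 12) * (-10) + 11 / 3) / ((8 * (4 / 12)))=2369 / 272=8.71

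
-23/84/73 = -23/6132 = -0.00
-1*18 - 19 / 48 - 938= -45907 / 48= -956.40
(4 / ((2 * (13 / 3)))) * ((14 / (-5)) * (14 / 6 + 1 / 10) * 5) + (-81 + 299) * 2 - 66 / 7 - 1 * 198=96846 / 455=212.85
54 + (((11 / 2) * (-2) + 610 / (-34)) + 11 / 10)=26.16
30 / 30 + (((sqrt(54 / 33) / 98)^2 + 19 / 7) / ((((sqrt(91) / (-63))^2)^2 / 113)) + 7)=106304609975 / 182182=583507.76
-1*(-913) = 913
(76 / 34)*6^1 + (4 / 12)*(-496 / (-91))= 70676 / 4641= 15.23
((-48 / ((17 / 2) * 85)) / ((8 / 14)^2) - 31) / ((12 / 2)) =-45089 / 8670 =-5.20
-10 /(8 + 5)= -10 /13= -0.77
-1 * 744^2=-553536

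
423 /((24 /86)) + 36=6207 /4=1551.75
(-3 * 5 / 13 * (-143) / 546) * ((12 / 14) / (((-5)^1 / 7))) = -33 / 91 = -0.36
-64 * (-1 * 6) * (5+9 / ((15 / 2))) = 11904 / 5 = 2380.80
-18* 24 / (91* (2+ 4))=-72 / 91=-0.79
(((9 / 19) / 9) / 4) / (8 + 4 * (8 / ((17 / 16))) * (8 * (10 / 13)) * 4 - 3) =221 / 12535820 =0.00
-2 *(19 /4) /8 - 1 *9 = -163 /16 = -10.19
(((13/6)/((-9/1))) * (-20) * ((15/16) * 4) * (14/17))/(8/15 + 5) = 11375/4233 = 2.69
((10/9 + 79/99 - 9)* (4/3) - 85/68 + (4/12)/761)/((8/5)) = -5376245/803616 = -6.69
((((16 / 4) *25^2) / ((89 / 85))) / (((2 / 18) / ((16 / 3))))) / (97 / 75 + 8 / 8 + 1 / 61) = 46665000000 / 940463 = 49619.18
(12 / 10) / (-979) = -6 / 4895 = -0.00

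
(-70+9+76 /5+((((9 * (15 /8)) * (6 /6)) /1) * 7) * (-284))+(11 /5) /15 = -5038973 /150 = -33593.15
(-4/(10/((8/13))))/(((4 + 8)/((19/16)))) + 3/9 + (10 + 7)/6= 817/260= 3.14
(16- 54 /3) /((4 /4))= -2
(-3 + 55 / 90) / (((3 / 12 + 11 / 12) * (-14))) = 43 / 294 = 0.15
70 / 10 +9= 16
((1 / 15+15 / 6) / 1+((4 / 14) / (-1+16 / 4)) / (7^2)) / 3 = 26431 / 30870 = 0.86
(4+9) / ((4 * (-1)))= -13 / 4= -3.25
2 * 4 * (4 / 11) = 32 / 11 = 2.91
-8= -8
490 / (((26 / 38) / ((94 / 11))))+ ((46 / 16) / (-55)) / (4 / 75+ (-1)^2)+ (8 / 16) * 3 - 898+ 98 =480918759 / 90376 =5321.31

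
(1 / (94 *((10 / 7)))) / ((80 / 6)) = 21 / 37600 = 0.00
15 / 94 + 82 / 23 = 8053 / 2162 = 3.72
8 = 8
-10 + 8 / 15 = -9.47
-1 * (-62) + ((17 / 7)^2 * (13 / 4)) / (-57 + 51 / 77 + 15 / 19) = 140294299 / 2275476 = 61.65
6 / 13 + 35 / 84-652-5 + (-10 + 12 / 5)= -517703 / 780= -663.72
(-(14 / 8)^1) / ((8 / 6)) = -21 / 16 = -1.31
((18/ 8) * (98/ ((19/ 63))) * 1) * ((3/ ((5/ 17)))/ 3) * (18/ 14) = 3196.09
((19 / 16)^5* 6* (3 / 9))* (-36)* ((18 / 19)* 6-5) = -116.33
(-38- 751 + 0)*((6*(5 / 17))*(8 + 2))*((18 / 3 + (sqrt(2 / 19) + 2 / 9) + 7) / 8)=-46025 / 2- 59175*sqrt(38) / 646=-23577.17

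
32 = 32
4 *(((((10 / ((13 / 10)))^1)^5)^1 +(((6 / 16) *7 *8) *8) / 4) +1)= 40063862396 / 371293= 107903.63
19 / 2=9.50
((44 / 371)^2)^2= 3748096 / 18945044881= 0.00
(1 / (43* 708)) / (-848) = -1 / 25816512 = -0.00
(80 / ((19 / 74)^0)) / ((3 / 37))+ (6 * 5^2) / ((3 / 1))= 3110 / 3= 1036.67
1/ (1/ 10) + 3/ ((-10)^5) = 999997/ 100000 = 10.00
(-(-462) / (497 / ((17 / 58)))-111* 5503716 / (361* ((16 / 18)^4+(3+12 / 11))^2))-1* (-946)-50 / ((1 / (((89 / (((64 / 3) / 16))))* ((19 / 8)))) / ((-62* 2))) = 312539024969980463003449 / 344310280731810796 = 907724.93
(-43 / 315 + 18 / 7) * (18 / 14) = 767 / 245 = 3.13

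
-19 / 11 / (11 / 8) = -152 / 121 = -1.26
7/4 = 1.75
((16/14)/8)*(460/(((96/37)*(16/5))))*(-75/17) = -34.92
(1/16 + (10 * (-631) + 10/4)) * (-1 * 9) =56766.94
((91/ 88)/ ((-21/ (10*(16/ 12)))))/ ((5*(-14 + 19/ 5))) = 65/ 5049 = 0.01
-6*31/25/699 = -0.01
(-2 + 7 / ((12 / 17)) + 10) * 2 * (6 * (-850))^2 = 932025000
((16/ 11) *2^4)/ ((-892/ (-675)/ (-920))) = -39744000/ 2453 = -16202.20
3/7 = 0.43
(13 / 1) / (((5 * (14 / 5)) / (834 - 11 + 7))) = 5395 / 7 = 770.71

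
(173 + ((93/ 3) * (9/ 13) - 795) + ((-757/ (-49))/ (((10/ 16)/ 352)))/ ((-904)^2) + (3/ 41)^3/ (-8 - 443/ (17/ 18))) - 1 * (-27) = -573.53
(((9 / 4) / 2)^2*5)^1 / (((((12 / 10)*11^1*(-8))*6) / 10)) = -1125 / 11264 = -0.10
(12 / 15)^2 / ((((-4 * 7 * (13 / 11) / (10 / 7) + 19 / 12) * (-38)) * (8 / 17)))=2244 / 1353085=0.00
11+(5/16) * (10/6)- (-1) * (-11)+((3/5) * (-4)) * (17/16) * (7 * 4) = -17011/240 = -70.88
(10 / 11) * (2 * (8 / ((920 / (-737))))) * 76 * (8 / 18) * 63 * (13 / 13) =-570304 / 23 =-24795.83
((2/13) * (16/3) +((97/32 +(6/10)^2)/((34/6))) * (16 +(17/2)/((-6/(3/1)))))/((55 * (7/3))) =2379941/38896000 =0.06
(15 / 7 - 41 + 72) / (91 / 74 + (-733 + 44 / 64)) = -137344 / 3029607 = -0.05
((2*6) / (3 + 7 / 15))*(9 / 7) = 405 / 91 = 4.45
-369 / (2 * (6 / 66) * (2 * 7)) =-4059 / 28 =-144.96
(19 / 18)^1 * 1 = 19 / 18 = 1.06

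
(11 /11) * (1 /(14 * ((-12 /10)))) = -5 /84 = -0.06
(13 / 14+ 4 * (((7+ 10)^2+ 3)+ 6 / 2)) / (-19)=-16533 / 266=-62.15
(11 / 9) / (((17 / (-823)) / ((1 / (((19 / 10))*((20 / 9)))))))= -9053 / 646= -14.01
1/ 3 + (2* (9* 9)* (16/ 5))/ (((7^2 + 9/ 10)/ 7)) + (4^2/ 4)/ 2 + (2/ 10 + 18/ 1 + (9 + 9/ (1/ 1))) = 832742/ 7485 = 111.25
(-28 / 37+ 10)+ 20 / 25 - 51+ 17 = -4432 / 185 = -23.96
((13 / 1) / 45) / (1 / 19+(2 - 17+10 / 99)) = -2717 / 139630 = -0.02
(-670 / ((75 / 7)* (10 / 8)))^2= 2502.67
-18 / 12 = -3 / 2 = -1.50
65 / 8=8.12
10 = 10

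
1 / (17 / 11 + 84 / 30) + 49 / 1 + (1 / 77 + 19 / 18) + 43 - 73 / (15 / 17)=17499047 / 1656270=10.57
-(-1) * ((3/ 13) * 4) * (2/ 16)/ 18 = 1/ 156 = 0.01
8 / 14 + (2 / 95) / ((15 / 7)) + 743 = 7417223 / 9975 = 743.58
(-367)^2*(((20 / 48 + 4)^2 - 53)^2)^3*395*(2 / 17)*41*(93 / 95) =170219120357955410922235645988489 / 479983407464448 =354635426372657287.33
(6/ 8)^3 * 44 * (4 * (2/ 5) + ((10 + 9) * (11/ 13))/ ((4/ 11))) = 3537567/ 4160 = 850.38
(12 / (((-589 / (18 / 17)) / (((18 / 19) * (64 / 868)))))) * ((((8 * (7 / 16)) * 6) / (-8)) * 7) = 0.03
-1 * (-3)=3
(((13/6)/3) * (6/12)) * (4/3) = 13/27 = 0.48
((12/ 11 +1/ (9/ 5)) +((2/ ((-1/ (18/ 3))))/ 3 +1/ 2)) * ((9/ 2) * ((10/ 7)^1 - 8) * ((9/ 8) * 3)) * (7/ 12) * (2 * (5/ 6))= 126615/ 704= 179.85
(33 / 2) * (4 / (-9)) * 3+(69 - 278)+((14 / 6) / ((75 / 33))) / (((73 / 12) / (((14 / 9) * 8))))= -3759679 / 16425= -228.90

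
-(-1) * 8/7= 8/7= 1.14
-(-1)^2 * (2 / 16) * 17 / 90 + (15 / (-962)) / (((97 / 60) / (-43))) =13138831 / 33593040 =0.39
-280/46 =-140/23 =-6.09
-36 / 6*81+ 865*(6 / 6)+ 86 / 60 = 11413 / 30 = 380.43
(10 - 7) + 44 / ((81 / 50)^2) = 129683 / 6561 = 19.77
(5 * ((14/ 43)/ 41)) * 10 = 700/ 1763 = 0.40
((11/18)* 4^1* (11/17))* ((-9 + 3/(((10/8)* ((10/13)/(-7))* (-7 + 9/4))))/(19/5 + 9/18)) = -19844/12255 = -1.62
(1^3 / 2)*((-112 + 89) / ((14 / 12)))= -69 / 7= -9.86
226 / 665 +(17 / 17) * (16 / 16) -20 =-12409 / 665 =-18.66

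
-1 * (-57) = 57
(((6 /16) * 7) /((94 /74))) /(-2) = -777 /752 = -1.03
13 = 13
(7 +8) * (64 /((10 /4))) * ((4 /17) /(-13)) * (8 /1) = -12288 /221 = -55.60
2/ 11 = 0.18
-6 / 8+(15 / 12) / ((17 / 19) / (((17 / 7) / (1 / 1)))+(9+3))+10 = 879 / 94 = 9.35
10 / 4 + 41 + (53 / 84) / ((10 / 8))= 9241 / 210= 44.00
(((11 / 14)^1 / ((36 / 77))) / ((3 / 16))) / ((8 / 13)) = 1573 / 108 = 14.56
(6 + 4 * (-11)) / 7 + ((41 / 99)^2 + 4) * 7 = 1630927 / 68607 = 23.77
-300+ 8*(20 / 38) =-5620 / 19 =-295.79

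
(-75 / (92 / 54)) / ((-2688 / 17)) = 11475 / 41216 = 0.28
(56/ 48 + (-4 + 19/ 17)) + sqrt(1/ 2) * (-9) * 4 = -18 * sqrt(2) - 175/ 102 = -27.17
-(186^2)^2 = -1196883216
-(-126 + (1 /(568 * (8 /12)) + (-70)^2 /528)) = 4375489 /37488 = 116.72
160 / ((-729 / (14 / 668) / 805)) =-450800 / 121743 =-3.70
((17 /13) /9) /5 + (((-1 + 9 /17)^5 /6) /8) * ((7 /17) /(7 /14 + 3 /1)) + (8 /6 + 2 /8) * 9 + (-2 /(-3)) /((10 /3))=817801780409 /56481911460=14.48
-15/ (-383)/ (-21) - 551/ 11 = -1477286/ 29491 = -50.09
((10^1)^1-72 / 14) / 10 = 17 / 35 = 0.49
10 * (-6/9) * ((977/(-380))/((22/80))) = 39080/627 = 62.33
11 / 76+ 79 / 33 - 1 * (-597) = 1503643 / 2508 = 599.54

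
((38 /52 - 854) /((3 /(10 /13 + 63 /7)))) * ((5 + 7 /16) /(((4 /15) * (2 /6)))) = -3676830975 /21632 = -169971.85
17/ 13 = 1.31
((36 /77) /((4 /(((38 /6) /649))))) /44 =57 /2198812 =0.00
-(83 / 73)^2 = -6889 / 5329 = -1.29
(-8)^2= 64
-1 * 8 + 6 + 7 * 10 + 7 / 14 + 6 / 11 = 69.05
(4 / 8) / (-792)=-1 / 1584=-0.00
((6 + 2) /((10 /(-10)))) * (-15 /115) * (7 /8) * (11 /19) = 231 /437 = 0.53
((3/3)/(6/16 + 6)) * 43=344/51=6.75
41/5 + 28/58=1259/145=8.68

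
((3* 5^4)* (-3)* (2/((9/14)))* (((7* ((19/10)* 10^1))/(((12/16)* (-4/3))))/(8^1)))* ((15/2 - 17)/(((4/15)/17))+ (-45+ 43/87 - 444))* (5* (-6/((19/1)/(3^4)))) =9445165734375/232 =40711921268.86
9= 9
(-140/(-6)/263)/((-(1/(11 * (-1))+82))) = -770/710889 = -0.00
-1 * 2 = -2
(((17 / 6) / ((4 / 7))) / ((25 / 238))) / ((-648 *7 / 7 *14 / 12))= -2023 / 32400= -0.06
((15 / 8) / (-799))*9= -135 / 6392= -0.02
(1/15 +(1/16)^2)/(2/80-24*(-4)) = 271/368736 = 0.00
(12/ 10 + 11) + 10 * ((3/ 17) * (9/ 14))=13.33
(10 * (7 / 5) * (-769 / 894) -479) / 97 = -219496 / 43359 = -5.06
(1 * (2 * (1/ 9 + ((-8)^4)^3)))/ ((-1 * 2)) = -68719476736.11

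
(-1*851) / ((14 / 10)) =-4255 / 7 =-607.86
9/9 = 1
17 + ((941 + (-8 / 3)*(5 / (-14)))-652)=6446 / 21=306.95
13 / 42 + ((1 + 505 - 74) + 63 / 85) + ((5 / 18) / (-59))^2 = 290606127109 / 671067180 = 433.05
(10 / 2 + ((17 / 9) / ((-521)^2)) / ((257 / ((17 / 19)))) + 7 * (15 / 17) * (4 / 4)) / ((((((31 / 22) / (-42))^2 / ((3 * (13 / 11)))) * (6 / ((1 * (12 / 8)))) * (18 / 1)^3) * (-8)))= -0.19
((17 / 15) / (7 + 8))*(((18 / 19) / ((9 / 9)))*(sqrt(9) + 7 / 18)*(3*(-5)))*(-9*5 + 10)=7259 / 57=127.35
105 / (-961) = -105 / 961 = -0.11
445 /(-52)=-445 /52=-8.56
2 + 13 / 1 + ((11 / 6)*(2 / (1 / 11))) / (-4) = 59 / 12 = 4.92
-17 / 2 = -8.50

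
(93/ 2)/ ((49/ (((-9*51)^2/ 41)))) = 19593333/ 4018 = 4876.39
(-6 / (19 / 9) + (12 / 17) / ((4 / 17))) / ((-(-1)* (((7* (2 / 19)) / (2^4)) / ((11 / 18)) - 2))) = -132 / 1609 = -0.08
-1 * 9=-9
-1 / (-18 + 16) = 1 / 2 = 0.50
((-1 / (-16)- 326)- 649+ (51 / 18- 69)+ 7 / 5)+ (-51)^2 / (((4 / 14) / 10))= 21598871 / 240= 89995.30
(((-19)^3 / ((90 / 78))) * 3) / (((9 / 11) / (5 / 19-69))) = 67419638 / 45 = 1498214.18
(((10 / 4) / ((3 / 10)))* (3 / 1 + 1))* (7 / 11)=21.21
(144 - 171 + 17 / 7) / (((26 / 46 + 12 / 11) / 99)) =-4308084 / 2933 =-1468.83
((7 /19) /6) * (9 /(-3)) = -7 /38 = -0.18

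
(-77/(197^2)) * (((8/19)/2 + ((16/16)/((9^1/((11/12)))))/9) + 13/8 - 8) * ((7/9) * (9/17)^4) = 21617673/28981629784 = 0.00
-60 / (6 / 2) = -20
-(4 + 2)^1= -6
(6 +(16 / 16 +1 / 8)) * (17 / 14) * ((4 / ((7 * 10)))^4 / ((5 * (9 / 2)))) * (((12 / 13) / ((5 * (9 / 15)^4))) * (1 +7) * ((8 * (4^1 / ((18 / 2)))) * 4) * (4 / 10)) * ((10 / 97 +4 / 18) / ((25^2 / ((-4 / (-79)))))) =6011748352 / 858207777579140625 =0.00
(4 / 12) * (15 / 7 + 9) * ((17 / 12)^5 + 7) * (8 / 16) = 41101853 / 1741824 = 23.60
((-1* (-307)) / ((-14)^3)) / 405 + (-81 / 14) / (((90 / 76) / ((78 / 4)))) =-105877351 / 1111320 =-95.27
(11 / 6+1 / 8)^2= 3.84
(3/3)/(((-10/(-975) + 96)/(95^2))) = 94.00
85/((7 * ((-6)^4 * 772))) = 85/7003584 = 0.00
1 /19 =0.05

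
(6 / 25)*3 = 0.72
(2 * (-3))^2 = 36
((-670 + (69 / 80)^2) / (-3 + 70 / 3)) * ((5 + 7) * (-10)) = 38549151 / 9760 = 3949.71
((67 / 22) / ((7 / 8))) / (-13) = -268 / 1001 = -0.27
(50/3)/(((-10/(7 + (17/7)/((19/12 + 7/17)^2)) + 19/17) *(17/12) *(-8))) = 220606825/29461123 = 7.49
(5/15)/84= 0.00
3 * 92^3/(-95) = -2336064/95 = -24590.15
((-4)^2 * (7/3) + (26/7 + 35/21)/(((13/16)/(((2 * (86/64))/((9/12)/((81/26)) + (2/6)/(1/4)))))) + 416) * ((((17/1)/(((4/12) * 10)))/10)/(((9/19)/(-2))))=-102428867/102375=-1000.53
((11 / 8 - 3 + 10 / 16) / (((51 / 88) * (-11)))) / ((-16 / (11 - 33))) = 0.22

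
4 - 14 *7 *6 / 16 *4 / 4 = -131 / 4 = -32.75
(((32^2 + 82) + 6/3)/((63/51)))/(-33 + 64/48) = -28.32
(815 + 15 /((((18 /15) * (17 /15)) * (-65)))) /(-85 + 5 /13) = -72031 /7480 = -9.63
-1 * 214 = -214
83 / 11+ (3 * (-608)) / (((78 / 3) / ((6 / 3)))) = -18985 / 143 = -132.76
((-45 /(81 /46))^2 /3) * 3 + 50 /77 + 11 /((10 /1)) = 40842107 /62370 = 654.84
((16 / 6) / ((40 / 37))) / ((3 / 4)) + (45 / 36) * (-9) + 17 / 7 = -6971 / 1260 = -5.53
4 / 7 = 0.57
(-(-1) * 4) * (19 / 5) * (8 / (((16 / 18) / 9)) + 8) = 6764 / 5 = 1352.80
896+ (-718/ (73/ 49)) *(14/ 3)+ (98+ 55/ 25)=-1371901/ 1095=-1252.88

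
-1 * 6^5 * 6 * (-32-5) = 1726272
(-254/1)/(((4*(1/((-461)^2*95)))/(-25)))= 64101646625/2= 32050823312.50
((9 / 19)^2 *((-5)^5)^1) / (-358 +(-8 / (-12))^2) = 2278125 / 1161698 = 1.96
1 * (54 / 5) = 54 / 5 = 10.80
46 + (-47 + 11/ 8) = 3/ 8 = 0.38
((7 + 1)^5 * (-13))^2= 181462368256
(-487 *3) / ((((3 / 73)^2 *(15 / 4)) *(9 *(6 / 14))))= -72666244 / 1215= -59807.61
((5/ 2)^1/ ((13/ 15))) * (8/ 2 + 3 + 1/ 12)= 2125/ 104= 20.43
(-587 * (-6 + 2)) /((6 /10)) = 11740 /3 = 3913.33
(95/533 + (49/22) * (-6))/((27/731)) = -56510686/158301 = -356.98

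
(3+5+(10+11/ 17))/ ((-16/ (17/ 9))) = -317/ 144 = -2.20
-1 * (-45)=45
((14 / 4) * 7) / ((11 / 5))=11.14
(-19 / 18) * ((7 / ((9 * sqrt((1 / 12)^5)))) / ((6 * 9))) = -1064 * sqrt(3) / 243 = -7.58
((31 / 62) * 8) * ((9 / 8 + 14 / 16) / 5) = 8 / 5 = 1.60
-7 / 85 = -0.08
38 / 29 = 1.31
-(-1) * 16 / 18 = 8 / 9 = 0.89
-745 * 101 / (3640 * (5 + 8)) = -15049 / 9464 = -1.59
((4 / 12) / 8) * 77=3.21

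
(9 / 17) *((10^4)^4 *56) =5040000000000000000 / 17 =296470588235294117.65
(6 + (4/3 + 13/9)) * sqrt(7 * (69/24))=79 * sqrt(322)/36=39.38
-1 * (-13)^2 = -169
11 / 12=0.92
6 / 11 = 0.55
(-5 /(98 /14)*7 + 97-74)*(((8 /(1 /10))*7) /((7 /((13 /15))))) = 1248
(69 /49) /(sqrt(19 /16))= 276 * sqrt(19) /931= 1.29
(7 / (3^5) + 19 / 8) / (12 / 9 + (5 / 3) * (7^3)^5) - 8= -8.00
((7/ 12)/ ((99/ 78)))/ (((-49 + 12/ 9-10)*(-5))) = 91/ 57090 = 0.00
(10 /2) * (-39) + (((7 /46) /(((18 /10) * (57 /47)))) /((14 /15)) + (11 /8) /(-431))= -194.93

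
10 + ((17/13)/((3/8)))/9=3646/351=10.39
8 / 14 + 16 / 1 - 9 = 53 / 7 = 7.57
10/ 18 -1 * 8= -67/ 9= -7.44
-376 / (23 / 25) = -9400 / 23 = -408.70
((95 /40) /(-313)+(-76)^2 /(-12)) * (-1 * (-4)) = -3615833 /1878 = -1925.36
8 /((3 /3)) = 8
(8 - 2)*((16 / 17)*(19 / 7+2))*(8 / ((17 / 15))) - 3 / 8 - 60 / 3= 2711531 / 16184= 167.54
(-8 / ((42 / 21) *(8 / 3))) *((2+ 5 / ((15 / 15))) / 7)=-3 / 2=-1.50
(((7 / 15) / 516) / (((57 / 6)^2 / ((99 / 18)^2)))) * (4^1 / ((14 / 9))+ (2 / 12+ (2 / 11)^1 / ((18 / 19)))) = 44671 / 50294520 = 0.00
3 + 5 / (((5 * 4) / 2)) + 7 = 21 / 2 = 10.50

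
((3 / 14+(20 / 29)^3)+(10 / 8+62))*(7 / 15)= 29.77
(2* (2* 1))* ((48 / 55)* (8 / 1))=1536 / 55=27.93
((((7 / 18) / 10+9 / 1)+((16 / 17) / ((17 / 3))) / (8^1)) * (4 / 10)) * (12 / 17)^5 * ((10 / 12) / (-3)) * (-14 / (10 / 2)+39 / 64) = 3964432596 / 10258466825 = 0.39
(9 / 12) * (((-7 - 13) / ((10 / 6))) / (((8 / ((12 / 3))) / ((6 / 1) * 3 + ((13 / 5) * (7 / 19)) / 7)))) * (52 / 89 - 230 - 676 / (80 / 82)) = 12729091527 / 169100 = 75275.53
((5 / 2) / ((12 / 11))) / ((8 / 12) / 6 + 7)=165 / 512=0.32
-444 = -444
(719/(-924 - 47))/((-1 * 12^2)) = 719/139824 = 0.01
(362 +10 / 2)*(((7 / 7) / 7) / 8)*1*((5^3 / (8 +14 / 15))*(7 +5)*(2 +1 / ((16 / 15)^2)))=3167.99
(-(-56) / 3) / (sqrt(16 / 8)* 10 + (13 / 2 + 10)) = 1232 / 289-2240* sqrt(2) / 867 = 0.61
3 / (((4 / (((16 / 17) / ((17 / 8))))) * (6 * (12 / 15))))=20 / 289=0.07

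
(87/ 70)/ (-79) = -87/ 5530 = -0.02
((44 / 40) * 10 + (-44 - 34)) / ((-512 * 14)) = 67 / 7168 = 0.01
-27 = -27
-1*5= -5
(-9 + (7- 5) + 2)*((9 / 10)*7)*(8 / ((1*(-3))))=84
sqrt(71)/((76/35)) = 35 * sqrt(71)/76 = 3.88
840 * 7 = 5880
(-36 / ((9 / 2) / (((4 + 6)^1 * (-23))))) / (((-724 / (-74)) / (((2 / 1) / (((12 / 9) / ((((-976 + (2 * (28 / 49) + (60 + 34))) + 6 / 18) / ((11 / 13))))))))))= -371938060 / 1267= -293558.06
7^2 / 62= 49 / 62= 0.79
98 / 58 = 49 / 29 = 1.69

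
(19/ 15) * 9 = 57/ 5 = 11.40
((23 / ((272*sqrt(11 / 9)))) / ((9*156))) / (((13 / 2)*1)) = 23*sqrt(11) / 9101664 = 0.00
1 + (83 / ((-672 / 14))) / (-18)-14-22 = -30157 / 864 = -34.90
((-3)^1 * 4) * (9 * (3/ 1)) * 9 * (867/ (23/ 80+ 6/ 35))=-5508857.28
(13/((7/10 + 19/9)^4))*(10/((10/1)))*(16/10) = 1364688000/4097152081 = 0.33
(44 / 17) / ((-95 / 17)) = -44 / 95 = -0.46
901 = 901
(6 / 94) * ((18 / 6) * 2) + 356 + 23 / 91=1525331 / 4277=356.64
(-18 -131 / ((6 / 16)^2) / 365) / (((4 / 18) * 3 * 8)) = -33757 / 8760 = -3.85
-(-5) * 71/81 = 355/81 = 4.38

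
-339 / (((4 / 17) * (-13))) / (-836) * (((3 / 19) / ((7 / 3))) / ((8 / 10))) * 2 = -0.02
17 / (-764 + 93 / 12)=-68 / 3025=-0.02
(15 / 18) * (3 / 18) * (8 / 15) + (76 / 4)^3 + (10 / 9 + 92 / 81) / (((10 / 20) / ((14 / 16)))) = 1111807 / 162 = 6863.01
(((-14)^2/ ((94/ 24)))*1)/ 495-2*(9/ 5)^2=-247342/ 38775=-6.38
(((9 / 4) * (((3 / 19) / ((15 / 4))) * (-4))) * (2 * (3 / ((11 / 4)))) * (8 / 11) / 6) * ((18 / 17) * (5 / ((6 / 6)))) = -20736 / 39083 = -0.53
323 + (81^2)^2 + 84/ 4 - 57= 43047008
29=29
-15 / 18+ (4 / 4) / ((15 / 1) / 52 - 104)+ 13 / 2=91525 / 16179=5.66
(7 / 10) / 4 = 7 / 40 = 0.18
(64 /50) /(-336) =-2 /525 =-0.00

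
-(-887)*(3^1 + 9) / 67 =10644 / 67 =158.87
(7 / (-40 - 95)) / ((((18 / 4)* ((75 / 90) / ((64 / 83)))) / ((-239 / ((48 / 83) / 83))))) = 2221744 / 6075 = 365.72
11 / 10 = 1.10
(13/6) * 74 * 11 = 5291/3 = 1763.67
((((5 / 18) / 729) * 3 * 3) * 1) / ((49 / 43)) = 215 / 71442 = 0.00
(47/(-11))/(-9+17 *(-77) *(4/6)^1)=141/29095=0.00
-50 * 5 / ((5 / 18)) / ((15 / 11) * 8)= -165 / 2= -82.50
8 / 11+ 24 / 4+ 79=85.73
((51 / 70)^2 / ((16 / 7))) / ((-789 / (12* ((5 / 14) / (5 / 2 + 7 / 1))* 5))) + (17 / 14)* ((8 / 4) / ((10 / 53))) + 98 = 2171763147 / 19588240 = 110.87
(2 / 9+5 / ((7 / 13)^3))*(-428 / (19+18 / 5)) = -213039140 / 348831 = -610.72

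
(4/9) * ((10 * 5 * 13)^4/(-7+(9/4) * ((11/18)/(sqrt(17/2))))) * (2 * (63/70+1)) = -46179492223.47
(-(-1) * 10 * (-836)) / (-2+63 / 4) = -608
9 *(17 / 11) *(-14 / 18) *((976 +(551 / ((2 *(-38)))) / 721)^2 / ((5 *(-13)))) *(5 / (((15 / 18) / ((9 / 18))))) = 80813026242255 / 169913744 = 475612.06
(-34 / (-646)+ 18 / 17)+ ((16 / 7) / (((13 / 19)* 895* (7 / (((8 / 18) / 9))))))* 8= 16581516229 / 14915918745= 1.11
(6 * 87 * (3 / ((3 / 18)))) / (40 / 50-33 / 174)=908280 / 59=15394.58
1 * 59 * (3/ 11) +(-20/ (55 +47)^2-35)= -541063/ 28611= -18.91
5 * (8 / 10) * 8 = 32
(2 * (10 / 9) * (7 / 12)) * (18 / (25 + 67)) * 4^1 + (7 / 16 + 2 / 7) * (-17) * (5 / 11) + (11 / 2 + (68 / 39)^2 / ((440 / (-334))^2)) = 31737753071 / 11852240400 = 2.68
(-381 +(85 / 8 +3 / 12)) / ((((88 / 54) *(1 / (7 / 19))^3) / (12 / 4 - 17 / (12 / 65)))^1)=9771308883 / 9657472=1011.79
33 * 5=165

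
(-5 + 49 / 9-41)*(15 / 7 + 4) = -15695 / 63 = -249.13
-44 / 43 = -1.02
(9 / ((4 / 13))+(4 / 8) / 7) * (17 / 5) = 99.69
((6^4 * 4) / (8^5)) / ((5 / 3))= 243 / 2560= 0.09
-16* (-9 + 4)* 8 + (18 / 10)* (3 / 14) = 44827 / 70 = 640.39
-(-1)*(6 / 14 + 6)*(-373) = -16785 / 7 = -2397.86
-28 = -28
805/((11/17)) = 13685/11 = 1244.09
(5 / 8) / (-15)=-0.04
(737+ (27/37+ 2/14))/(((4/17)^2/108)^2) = 2807919203.95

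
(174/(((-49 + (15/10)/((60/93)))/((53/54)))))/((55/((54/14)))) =-36888/143759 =-0.26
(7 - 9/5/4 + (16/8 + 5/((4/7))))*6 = 519/5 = 103.80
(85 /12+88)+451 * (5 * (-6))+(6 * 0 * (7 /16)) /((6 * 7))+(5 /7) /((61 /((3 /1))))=-68840333 /5124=-13434.88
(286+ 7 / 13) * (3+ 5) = 29800 / 13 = 2292.31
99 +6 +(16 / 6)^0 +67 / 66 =7063 / 66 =107.02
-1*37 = -37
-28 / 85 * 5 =-28 / 17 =-1.65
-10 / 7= -1.43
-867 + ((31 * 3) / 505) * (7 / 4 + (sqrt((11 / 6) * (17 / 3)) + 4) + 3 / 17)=-29735301 / 34340 + 31 * sqrt(374) / 1010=-865.32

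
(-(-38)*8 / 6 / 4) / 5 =2.53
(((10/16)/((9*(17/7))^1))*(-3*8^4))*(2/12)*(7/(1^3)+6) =-761.31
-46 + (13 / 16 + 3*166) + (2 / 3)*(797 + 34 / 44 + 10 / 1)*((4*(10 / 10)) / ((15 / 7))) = 11547683 / 7920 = 1458.04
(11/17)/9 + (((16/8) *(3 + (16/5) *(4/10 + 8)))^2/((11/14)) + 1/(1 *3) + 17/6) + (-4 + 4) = 9568855349/2103750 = 4548.48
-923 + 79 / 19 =-17458 / 19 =-918.84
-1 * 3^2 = -9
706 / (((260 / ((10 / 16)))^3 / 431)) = 0.00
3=3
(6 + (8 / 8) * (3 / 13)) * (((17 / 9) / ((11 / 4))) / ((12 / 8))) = 408 / 143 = 2.85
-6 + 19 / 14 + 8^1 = 47 / 14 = 3.36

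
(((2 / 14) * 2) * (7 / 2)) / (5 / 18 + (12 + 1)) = 18 / 239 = 0.08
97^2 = 9409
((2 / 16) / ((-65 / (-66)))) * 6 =99 / 130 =0.76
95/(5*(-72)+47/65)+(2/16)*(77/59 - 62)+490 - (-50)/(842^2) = 941954547977127/1953659482456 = 482.15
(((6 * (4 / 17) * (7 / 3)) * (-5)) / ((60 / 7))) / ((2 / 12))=-196 / 17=-11.53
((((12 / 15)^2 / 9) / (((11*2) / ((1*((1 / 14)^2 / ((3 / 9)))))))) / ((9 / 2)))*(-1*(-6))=8 / 121275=0.00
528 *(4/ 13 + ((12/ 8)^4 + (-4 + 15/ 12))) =17985/ 13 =1383.46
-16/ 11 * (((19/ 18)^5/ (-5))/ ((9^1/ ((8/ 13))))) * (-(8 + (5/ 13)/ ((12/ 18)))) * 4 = -4417360616/ 4939744095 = -0.89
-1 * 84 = -84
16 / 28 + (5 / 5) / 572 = 2295 / 4004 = 0.57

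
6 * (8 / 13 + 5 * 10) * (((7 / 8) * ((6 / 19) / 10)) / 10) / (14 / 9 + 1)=186543 / 568100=0.33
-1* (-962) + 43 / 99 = 95281 / 99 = 962.43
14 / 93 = 0.15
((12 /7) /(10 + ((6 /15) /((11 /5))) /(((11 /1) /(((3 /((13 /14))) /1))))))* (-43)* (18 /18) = -405834 /55349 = -7.33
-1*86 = -86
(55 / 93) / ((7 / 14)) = 110 / 93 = 1.18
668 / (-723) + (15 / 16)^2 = -8333 / 185088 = -0.05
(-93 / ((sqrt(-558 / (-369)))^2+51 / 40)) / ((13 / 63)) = -1372680 / 8489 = -161.70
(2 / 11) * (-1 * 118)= -236 / 11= -21.45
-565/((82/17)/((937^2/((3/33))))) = -92761814695/82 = -1131241642.62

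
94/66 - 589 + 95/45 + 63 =-51724/99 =-522.46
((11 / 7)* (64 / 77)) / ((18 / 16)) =512 / 441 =1.16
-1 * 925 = -925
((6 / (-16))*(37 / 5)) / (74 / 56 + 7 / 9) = -1.32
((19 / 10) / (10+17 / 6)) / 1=57 / 385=0.15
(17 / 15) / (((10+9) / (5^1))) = 17 / 57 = 0.30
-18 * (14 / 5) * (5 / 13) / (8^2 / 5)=-315 / 208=-1.51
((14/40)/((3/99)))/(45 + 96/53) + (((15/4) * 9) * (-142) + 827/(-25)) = -399055061/82700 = -4825.33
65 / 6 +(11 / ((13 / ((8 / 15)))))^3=162018569 / 14829750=10.93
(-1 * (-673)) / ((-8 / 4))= -336.50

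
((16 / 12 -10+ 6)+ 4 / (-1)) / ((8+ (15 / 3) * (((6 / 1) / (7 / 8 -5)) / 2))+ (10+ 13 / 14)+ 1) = -3080 / 7527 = -0.41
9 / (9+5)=9 / 14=0.64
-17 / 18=-0.94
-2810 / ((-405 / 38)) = 21356 / 81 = 263.65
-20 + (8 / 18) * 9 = -16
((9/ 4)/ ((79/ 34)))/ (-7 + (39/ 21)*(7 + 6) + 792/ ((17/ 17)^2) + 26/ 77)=11781/ 9848140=0.00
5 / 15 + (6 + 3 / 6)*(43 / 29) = 1735 / 174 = 9.97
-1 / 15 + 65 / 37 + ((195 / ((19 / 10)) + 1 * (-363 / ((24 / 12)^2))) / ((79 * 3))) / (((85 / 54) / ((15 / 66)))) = 1057648109 / 623125140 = 1.70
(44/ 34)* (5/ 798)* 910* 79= 564850/ 969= 582.92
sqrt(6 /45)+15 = sqrt(30) /15+15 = 15.37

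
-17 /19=-0.89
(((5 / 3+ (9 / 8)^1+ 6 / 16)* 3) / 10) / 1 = 19 / 20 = 0.95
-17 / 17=-1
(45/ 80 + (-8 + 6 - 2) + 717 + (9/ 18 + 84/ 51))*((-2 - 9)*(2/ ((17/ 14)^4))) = -10283017206/ 1419857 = -7242.29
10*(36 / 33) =120 / 11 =10.91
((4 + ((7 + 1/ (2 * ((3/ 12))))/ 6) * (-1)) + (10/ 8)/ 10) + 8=10.62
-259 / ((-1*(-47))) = -259 / 47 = -5.51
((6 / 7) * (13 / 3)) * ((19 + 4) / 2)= 299 / 7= 42.71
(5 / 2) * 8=20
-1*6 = -6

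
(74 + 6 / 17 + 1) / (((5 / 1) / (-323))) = -4867.80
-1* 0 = 0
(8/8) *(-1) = -1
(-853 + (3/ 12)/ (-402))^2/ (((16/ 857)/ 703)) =1133461912927484375/ 41370624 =27397747564.25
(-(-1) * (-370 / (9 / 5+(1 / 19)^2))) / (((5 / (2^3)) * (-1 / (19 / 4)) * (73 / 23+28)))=58370090 / 1166559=50.04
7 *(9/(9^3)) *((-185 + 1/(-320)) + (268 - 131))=-107527/25920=-4.15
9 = 9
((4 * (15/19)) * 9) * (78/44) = 10530/209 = 50.38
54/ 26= 27/ 13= 2.08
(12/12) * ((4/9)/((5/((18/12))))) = 2/15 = 0.13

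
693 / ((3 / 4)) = 924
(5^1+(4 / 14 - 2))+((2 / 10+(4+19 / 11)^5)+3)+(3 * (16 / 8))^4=7464.74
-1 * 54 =-54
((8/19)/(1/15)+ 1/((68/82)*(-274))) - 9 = -475895/177004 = -2.69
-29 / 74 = -0.39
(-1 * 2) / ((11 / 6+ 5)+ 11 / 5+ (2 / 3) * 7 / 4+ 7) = -5 / 43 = -0.12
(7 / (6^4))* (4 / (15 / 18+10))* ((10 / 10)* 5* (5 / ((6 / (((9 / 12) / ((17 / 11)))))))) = 385 / 95472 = 0.00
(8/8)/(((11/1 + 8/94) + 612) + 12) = 47/29849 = 0.00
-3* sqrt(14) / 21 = -sqrt(14) / 7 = -0.53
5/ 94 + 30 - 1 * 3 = 2543/ 94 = 27.05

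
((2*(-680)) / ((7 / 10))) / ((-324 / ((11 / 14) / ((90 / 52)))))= 97240 / 35721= 2.72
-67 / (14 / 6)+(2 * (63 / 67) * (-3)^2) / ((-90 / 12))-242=-640117 / 2345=-272.97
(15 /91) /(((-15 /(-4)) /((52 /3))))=16 /21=0.76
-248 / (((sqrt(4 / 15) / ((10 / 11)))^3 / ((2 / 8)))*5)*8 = -541.23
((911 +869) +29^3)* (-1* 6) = -157014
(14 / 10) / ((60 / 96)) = 56 / 25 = 2.24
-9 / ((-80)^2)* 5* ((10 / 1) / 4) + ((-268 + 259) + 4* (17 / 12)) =-5147 / 1536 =-3.35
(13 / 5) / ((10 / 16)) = 104 / 25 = 4.16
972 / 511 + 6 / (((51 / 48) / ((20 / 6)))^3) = 4229090924 / 22594887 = 187.17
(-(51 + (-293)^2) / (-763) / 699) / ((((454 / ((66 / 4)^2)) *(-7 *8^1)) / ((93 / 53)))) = -724974525 / 239552224688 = -0.00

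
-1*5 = -5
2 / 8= 1 / 4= 0.25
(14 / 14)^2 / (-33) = -1 / 33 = -0.03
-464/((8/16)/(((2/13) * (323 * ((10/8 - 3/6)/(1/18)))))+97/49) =-396561312/1692511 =-234.30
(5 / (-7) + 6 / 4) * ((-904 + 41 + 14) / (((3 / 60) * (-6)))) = 2223.57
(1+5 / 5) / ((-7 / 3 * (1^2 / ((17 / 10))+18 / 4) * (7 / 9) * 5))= -1836 / 42385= -0.04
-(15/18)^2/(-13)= 25/468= 0.05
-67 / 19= -3.53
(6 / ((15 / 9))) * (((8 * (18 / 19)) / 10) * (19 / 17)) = 1296 / 425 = 3.05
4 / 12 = 0.33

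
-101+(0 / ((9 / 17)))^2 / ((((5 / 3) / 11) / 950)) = -101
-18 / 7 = -2.57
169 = 169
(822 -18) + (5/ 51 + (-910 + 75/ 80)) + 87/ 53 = -4468511/ 43248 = -103.32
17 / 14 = 1.21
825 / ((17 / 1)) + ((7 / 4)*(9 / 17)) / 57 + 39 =113109 / 1292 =87.55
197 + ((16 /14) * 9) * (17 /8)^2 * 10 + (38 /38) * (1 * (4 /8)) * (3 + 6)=18647 /28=665.96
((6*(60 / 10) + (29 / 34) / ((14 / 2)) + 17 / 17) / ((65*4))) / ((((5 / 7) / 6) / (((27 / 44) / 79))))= 143127 / 15363920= 0.01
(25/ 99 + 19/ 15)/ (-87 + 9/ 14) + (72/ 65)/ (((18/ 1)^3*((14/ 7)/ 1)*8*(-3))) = -1516373/ 86177520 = -0.02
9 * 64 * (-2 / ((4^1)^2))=-72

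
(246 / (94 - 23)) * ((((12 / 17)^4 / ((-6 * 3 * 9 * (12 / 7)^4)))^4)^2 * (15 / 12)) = 226407673220003732492586336205 / 53168289676976274061218301725588941716297774426685124893184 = 0.00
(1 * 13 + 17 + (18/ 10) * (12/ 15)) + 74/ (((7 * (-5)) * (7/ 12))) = 34074/ 1225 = 27.82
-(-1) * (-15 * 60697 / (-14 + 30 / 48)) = 7283640 / 107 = 68071.40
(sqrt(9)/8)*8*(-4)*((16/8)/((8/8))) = -24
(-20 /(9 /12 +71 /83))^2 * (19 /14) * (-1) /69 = -418851200 /137214987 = -3.05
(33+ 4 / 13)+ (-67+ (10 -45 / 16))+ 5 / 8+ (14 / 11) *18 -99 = -233309 / 2288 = -101.97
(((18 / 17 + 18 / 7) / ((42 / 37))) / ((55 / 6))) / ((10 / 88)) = 63936 / 20825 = 3.07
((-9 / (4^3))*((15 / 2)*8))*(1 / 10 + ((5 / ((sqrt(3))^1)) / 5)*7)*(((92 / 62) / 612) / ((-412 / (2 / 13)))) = 69 / 90323584 + 805*sqrt(3) / 45161792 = 0.00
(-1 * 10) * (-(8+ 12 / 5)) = 104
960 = 960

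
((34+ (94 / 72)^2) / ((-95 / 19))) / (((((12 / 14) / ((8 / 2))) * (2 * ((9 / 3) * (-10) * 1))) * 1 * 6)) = 0.09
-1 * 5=-5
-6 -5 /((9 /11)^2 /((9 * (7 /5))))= -901 /9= -100.11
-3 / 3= -1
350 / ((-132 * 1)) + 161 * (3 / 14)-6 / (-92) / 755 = 36501329 / 1146090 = 31.85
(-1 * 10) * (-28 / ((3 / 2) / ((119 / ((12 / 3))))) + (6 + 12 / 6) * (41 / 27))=5431.85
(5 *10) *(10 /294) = 250 /147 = 1.70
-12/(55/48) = -576/55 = -10.47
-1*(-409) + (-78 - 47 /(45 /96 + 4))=45829 /143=320.48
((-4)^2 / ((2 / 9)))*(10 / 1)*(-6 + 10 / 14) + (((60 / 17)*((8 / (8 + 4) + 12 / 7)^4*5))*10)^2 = 39057877830455460880 / 1214534039481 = 32158734.59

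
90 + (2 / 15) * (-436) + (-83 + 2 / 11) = -8407 / 165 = -50.95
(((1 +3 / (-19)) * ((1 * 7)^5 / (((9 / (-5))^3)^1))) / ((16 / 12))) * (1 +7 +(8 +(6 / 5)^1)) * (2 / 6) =-144540200 / 13851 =-10435.36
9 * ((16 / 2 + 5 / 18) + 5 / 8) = 80.12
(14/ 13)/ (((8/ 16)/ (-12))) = -336/ 13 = -25.85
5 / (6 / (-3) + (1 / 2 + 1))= -10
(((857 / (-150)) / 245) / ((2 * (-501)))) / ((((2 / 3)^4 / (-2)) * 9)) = -857 / 32732000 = -0.00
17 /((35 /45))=153 /7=21.86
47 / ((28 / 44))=517 / 7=73.86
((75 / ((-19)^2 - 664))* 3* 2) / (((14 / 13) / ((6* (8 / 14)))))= -23400 / 4949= -4.73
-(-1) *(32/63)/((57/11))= 352/3591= 0.10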